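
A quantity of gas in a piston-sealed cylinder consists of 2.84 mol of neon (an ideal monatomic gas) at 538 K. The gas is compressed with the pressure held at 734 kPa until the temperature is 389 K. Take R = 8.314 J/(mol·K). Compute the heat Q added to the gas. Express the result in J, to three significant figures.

Isobaric: W = nRΔT = (2.84)(8.314)(-149) = -3518 J.
ΔU = nCᵥΔT with Cᵥ = 3R/2: ΔU = (2.84)(12.47)(-149) = -5277 J.
Q = ΔU + W = -5277 − 3518 = -8795 J.

Q ≈ -8800 J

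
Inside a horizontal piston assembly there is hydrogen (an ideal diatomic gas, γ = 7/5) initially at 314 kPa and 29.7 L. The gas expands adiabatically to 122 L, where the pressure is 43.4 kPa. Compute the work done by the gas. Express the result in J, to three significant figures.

Adiabatic: W = (P₁V₁ − P₂V₂)/(γ − 1) with γ = 7/5.
P₁V₁ = 9326 J, P₂V₂ = 5295 J.
W = (9326 − 5295) / 0.4 = 10078 J.

W ≈ 10100 J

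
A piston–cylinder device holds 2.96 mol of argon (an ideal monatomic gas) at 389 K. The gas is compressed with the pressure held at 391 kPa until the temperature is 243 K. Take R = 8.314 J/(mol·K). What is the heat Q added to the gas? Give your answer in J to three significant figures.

Q ≈ -8980 J

Isobaric: W = nRΔT = (2.96)(8.314)(-146) = -3593 J.
ΔU = nCᵥΔT with Cᵥ = 3R/2: ΔU = (2.96)(12.47)(-146) = -5389 J.
Q = ΔU + W = -5389 − 3593 = -8982 J.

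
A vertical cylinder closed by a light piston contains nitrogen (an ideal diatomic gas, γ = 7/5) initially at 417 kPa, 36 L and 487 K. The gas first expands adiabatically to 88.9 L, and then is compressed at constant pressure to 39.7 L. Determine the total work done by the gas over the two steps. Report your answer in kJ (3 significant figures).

W_total ≈ 5.60 kJ

Step 1 (adiabatic): W = (P₁V₁ − P₂V₂)/(γ−1) = (15012 − 10457)/0.4 = 11388 J.
After step 1: P = 117.6 kPa, V = 88.9 L, T = 339.2 K.
Step 2 (isobaric): W = PΔV = (117.6 kPa)(39.7 − 88.9 L) = -5787 J.
W_total = 11388 − 5787 = 5601 J.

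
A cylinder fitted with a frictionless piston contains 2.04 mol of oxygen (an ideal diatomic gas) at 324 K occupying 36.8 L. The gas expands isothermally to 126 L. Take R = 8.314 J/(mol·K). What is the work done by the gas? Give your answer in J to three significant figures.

W ≈ 6760 J

Isothermal: W = nRT ln(V₂/V₁).
W = (2.04)(8.314)(324) × ln(126/36.8)
  = 5495 × 1.231
W_by_gas = 6763 J.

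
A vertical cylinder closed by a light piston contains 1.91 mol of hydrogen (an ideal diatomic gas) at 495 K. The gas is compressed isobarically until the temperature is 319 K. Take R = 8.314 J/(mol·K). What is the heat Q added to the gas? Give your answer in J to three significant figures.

Q ≈ -9780 J

Isobaric: W = nRΔT = (1.91)(8.314)(-176) = -2795 J.
ΔU = nCᵥΔT with Cᵥ = 5R/2: ΔU = (1.91)(20.79)(-176) = -6987 J.
Q = ΔU + W = -6987 − 2795 = -9782 J.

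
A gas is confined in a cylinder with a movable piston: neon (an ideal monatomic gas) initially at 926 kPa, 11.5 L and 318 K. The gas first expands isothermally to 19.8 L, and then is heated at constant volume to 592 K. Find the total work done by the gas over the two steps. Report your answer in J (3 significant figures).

W_total ≈ 5790 J

Step 1 (isothermal): W = P₁V₁ ln(V₂/V₁) = (10649) ln(19.8/11.5) = 5786 J.
Step 2 (isochoric): W = 0 (constant volume).
W_total = 5786 + 0 = 5786 J.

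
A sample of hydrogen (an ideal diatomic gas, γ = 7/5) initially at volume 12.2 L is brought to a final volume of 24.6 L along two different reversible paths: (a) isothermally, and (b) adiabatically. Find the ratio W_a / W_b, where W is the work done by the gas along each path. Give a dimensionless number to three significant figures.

Path (a) isothermal: W = P₁V₁ ln(V₂/V₁) → W_a/(P₁V₁) = 0.7013.
Path (b) adiabatic: W = P₁V₁(1 − (V₁/V₂)^(γ−1))/(γ−1) → W_b/(P₁V₁) = 0.6115.
W_a / W_b = 0.7013 / 0.6115 = 1.147.

W_a / W_b ≈ 1.15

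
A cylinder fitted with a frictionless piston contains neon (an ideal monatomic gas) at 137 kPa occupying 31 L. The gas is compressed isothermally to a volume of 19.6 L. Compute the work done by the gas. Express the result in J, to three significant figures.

Isothermal: W = nRT ln(V₂/V₁) = P₁V₁ ln(V₂/V₁).
P₁V₁ = (137 kPa)(31 L) = 4247 J.
W = 4247 × ln(19.6/31) = 4247 × -0.4585
W_by_gas = -1947 J.

W ≈ -1950 J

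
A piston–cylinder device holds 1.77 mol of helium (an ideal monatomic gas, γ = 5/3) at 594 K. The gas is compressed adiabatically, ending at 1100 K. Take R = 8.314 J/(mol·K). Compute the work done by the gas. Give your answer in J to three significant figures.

Adiabatic ⇒ Q = 0, so W_by = −ΔU = nCᵥ(T₁ − T₂).
Cᵥ = 3R/2 = 12.47 J/(mol·K).
W = (1.77)(12.47)(594 − 1100) = -11169 J.

W ≈ -11200 J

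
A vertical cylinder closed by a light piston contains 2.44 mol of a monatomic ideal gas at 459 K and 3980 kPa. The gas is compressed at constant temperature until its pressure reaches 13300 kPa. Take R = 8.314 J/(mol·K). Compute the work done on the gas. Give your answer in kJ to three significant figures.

Isothermal process: W = nRT ln(V₂/V₁) = nRT ln(P₁/P₂).
W = (2.44)(8.314)(459) × ln(3980/13300)
  = 9311 × ln(0.2992) = 9311 × -1.206
W_by_gas = -11234 J; work on gas = −W_by = 11234 J.

W ≈ 11.2 kJ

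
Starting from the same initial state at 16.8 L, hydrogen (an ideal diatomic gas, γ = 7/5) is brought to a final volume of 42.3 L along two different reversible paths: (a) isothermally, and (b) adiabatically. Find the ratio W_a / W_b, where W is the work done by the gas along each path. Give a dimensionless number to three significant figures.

W_a / W_b ≈ 1.20

Path (a) isothermal: W = P₁V₁ ln(V₂/V₁) → W_a/(P₁V₁) = 0.9234.
Path (b) adiabatic: W = P₁V₁(1 − (V₁/V₂)^(γ−1))/(γ−1) → W_b/(P₁V₁) = 0.7721.
W_a / W_b = 0.9234 / 0.7721 = 1.196.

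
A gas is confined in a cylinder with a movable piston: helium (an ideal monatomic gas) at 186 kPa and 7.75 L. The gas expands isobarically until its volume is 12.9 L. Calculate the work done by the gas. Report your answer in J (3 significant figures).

Isobaric: W = P ΔV.
W = (186 kPa)(12.9 − 7.75 L) = (186)(5.15) = 957.9 J.

W ≈ 958 J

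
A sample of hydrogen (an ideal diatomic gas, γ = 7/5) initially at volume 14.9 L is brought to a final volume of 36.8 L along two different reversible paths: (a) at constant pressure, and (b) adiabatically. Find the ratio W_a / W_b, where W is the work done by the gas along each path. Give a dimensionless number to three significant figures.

W_a / W_b ≈ 1.94

Path (a) isobaric: W = P₁(V₂ − V₁) → W_a/(P₁V₁) = 1.47.
Path (b) adiabatic: W = P₁V₁(1 − (V₁/V₂)^(γ−1))/(γ−1) → W_b/(P₁V₁) = 0.7587.
W_a / W_b = 1.47 / 0.7587 = 1.937.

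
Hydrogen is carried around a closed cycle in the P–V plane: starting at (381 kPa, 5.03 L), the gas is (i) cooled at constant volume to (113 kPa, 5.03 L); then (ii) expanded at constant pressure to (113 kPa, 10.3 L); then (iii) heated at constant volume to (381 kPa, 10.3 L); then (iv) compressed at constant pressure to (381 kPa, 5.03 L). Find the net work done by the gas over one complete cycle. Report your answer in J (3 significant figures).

W_net ≈ -1410 J

Constant-volume legs do no work.
W(ii) = (113)(10.3 − 5.03) = 595.5 J; W(iv) = (381)(5.03 − 10.3) = -2008 J.
W_net = 595.5 − 2008 = -1412 J (the counter-clockwise enclosed area).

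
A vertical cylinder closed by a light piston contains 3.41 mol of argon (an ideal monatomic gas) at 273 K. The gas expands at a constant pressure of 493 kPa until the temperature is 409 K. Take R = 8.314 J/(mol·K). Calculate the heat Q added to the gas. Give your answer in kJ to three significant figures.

Isobaric: W = nRΔT = (3.41)(8.314)(136) = 3856 J.
ΔU = nCᵥΔT with Cᵥ = 3R/2: ΔU = (3.41)(12.47)(136) = 5784 J.
Q = ΔU + W = 5784 + 3856 = 9639 J.

Q ≈ 9.64 kJ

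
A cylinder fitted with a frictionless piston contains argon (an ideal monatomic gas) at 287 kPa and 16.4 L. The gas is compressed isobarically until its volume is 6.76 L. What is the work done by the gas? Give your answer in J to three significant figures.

Isobaric: W = P ΔV.
W = (287 kPa)(6.76 − 16.4 L) = (287)(-9.64) = -2767 J.

W ≈ -2770 J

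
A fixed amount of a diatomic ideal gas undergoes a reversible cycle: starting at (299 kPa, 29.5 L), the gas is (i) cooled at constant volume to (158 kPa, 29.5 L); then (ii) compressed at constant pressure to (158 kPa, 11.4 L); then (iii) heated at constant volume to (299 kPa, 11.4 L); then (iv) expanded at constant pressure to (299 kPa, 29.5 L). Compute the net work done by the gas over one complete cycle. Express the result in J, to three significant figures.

Constant-volume legs do no work.
W(ii) = (158)(11.4 − 29.5) = -2860 J; W(iv) = (299)(29.5 − 11.4) = 5412 J.
W_net = -2860 + 5412 = 2552 J (the clockwise enclosed area).

W_net ≈ 2550 J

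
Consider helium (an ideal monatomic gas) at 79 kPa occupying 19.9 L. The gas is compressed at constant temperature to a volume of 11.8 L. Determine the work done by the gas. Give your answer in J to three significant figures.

W ≈ -822 J

Isothermal: W = nRT ln(V₂/V₁) = P₁V₁ ln(V₂/V₁).
P₁V₁ = (79 kPa)(19.9 L) = 1572 J.
W = 1572 × ln(11.8/19.9) = 1572 × -0.5226
W_by_gas = -821.6 J.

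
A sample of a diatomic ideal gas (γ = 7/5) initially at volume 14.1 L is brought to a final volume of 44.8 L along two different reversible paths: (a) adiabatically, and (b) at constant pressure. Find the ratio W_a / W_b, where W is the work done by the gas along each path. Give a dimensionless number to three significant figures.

W_a / W_b ≈ 0.425

Path (a) adiabatic: W = P₁V₁(1 − (V₁/V₂)^(γ−1))/(γ−1) → W_a/(P₁V₁) = 0.9256.
Path (b) isobaric: W = P₁(V₂ − V₁) → W_b/(P₁V₁) = 2.177.
W_a / W_b = 0.9256 / 2.177 = 0.4251.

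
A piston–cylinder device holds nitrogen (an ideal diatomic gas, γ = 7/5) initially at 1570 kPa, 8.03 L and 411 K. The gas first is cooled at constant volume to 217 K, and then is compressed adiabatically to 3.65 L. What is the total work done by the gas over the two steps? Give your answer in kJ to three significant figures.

Step 1 (isochoric): W = 0 (constant volume).
After step 1: P = 828.9 kPa (V unchanged).
Step 2 (adiabatic): W = (P₁V₁ − P₂V₂)/(γ−1) = (6656 − 9124)/0.4 = -6170 J.
W_total = 0 − 6170 = -6170 J.

W_total ≈ -6.17 kJ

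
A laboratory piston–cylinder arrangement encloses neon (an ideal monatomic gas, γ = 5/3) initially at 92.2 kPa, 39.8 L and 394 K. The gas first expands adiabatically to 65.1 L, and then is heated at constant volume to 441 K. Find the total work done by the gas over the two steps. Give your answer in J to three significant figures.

W_total ≈ 1540 J

Step 1 (adiabatic): W = (P₁V₁ − P₂V₂)/(γ−1) = (3670 − 2643)/0.667 = 1539 J.
Step 2 (isochoric): W = 0 (constant volume).
W_total = 1539 + 0 = 1539 J.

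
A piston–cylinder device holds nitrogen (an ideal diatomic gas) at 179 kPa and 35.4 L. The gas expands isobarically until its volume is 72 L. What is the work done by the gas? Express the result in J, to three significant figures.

W ≈ 6550 J

Isobaric: W = P ΔV.
W = (179 kPa)(72 − 35.4 L) = (179)(36.6) = 6551 J.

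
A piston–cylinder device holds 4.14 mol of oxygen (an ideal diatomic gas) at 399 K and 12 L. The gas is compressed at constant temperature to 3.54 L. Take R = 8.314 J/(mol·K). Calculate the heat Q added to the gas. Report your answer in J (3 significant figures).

Isothermal ⇒ ΔU = 0, so Q = W = nRT ln(V₂/V₁).
Q = (4.14)(8.314)(399) ln(3.54/12) = 13734 × -1.221 = -16766 J.

Q ≈ -16800 J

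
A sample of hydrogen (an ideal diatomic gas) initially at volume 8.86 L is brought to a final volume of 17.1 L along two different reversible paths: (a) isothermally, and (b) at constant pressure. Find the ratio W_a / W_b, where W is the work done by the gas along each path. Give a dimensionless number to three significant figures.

Path (a) isothermal: W = P₁V₁ ln(V₂/V₁) → W_a/(P₁V₁) = 0.6575.
Path (b) isobaric: W = P₁(V₂ − V₁) → W_b/(P₁V₁) = 0.93.
W_a / W_b = 0.6575 / 0.93 = 0.707.

W_a / W_b ≈ 0.707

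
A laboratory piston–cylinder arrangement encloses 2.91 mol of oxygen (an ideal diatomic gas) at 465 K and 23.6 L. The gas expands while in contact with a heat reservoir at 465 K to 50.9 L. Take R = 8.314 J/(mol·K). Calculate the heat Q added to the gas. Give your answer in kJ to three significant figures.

Isothermal ⇒ ΔU = 0, so Q = W = nRT ln(V₂/V₁).
Q = (2.91)(8.314)(465) ln(50.9/23.6) = 11250 × 0.7686 = 8647 J.

Q ≈ 8.65 kJ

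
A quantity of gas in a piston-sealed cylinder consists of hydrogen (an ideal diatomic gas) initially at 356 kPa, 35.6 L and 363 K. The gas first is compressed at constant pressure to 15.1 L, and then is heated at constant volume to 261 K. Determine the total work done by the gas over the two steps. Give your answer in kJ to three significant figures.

W_total ≈ -7.30 kJ

Step 1 (isobaric): W = PΔV = (356 kPa)(15.1 − 35.6 L) = -7298 J.
Step 2 (isochoric): W = 0 (constant volume).
W_total = -7298 + 0 = -7298 J.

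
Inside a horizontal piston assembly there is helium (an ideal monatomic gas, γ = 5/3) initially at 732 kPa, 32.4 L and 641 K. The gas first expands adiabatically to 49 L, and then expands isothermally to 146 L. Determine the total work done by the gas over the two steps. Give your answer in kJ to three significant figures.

W_total ≈ 28.2 kJ

Step 1 (adiabatic): W = (P₁V₁ − P₂V₂)/(γ−1) = (23717 − 18001)/0.667 = 8574 J.
After step 1: P = 367.4 kPa, V = 49 L, T = 486.5 K.
Step 2 (isothermal): W = P₁V₁ ln(V₂/V₁) = (18001) ln(146/49) = 19653 J.
W_total = 8574 + 19653 = 28227 J.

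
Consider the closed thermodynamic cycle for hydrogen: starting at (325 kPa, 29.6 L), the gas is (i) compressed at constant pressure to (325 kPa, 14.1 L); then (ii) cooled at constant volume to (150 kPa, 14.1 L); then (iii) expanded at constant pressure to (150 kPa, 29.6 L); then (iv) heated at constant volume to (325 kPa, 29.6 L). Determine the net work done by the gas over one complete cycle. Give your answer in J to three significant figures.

W_net ≈ -2710 J

Constant-volume legs do no work.
W(i) = (325)(14.1 − 29.6) = -5038 J; W(iii) = (150)(29.6 − 14.1) = 2325 J.
W_net = -5038 + 2325 = -2713 J (the counter-clockwise enclosed area).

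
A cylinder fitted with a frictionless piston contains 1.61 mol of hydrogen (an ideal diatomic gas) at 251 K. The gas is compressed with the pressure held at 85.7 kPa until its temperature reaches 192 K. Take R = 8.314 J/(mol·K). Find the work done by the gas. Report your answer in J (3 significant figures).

W ≈ -790 J

Isobaric: W = P ΔV = nR ΔT.
W = (1.61)(8.314)(192 − 251) = -789.7 J.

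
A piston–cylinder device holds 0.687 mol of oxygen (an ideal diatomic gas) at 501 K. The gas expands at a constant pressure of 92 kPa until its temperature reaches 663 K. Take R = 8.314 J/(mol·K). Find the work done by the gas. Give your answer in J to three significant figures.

W ≈ 925 J

Isobaric: W = P ΔV = nR ΔT.
W = (0.687)(8.314)(663 − 501) = 925.3 J.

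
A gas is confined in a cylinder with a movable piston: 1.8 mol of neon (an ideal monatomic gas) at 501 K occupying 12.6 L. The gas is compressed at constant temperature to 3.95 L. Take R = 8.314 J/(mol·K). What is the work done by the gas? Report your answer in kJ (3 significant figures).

W ≈ -8.70 kJ

Isothermal: W = nRT ln(V₂/V₁).
W = (1.8)(8.314)(501) × ln(3.95/12.6)
  = 7498 × -1.16
W_by_gas = -8697 J.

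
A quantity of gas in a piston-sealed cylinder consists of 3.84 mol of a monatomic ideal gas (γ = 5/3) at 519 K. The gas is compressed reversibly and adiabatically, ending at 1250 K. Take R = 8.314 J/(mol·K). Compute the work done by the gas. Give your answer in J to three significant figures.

Adiabatic ⇒ Q = 0, so W_by = −ΔU = nCᵥ(T₁ − T₂).
Cᵥ = 3R/2 = 12.47 J/(mol·K).
W = (3.84)(12.47)(519 − 1250) = -35007 J.

W ≈ -35000 J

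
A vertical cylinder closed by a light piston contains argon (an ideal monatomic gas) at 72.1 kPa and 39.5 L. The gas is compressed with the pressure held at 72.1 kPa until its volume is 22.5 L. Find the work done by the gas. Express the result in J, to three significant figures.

Isobaric: W = P ΔV.
W = (72.1 kPa)(22.5 − 39.5 L) = (72.1)(-17) = -1226 J.

W ≈ -1230 J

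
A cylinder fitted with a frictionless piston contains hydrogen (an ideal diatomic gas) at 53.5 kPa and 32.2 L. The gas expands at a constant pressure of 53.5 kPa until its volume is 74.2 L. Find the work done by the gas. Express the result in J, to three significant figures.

W ≈ 2250 J

Isobaric: W = P ΔV.
W = (53.5 kPa)(74.2 − 32.2 L) = (53.5)(42) = 2247 J.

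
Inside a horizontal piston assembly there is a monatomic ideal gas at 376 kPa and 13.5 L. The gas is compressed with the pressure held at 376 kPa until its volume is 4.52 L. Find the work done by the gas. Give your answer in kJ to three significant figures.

Isobaric: W = P ΔV.
W = (376 kPa)(4.52 − 13.5 L) = (376)(-8.98) = -3376 J.

W ≈ -3.38 kJ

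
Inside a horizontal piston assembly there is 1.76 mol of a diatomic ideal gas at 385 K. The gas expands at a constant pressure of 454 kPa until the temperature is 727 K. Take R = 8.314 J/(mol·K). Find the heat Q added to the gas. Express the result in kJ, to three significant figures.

Isobaric: W = nRΔT = (1.76)(8.314)(342) = 5004 J.
ΔU = nCᵥΔT with Cᵥ = 5R/2: ΔU = (1.76)(20.79)(342) = 12511 J.
Q = ΔU + W = 12511 + 5004 = 17515 J.

Q ≈ 17.5 kJ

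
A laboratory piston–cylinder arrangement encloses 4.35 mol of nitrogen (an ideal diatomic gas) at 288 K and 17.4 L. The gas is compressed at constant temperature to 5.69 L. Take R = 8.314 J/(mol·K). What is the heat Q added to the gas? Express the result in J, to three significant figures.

Q ≈ -11600 J

Isothermal ⇒ ΔU = 0, so Q = W = nRT ln(V₂/V₁).
Q = (4.35)(8.314)(288) ln(5.69/17.4) = 10416 × -1.118 = -11642 J.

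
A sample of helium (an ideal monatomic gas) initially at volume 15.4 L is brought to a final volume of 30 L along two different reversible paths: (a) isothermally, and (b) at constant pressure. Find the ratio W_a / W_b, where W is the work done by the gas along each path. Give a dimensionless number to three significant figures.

Path (a) isothermal: W = P₁V₁ ln(V₂/V₁) → W_a/(P₁V₁) = 0.6668.
Path (b) isobaric: W = P₁(V₂ − V₁) → W_b/(P₁V₁) = 0.9481.
W_a / W_b = 0.6668 / 0.9481 = 0.7034.

W_a / W_b ≈ 0.703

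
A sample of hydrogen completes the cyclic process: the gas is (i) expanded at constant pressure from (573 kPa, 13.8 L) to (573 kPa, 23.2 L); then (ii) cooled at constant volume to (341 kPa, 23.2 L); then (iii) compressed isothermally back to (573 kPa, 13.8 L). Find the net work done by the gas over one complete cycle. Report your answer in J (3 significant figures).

Leg (i): W = PΔV = (573)(23.2 − 13.8) = 5386 J.
Leg (ii): W = 0.
Leg (iii): W = PᵢVᵢ ln(V_f/Vᵢ) = (7911) ln(13.8/23.2) = -4110 J.
W_net = 5386 − 4110 = 1276 J.

W_net ≈ 1280 J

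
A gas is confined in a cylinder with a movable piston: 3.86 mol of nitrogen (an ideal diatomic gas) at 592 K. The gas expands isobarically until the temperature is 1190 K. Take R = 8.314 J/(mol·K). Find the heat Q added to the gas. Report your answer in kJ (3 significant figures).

Q ≈ 67.2 kJ

Isobaric: W = nRΔT = (3.86)(8.314)(598) = 19191 J.
ΔU = nCᵥΔT with Cᵥ = 5R/2: ΔU = (3.86)(20.79)(598) = 47978 J.
Q = ΔU + W = 47978 + 19191 = 67169 J.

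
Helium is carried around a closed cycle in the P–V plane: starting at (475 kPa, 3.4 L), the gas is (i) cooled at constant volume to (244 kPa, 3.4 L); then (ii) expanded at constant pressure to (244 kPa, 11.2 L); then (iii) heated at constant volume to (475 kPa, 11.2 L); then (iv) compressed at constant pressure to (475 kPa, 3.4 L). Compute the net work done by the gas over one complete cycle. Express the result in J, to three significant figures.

Constant-volume legs do no work.
W(ii) = (244)(11.2 − 3.4) = 1903 J; W(iv) = (475)(3.4 − 11.2) = -3705 J.
W_net = 1903 − 3705 = -1802 J (the counter-clockwise enclosed area).

W_net ≈ -1800 J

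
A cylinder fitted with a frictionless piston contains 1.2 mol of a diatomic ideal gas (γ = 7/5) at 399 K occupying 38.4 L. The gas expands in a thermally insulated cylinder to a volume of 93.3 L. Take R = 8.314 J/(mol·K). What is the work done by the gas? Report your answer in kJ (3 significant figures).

Adiabatic: TV^(γ−1) = const with γ = 7/5.
T₂ = T₁ (V₁/V₂)^(γ−1) = 399 × (38.4/93.3)^0.4 = 399 × 0.7011 = 279.7 K.
W_by = nCᵥ(T₁ − T₂) = (1.2)(20.79)(399 − 279.7) = 2975 J.

W ≈ 2.97 kJ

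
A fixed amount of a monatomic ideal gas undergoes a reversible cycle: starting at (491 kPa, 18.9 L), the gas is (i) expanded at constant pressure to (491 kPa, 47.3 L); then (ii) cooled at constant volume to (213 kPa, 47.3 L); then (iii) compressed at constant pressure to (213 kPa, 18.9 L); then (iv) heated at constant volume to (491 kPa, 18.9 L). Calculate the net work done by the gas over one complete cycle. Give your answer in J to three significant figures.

Constant-volume legs do no work.
W(i) = (491)(47.3 − 18.9) = 13944 J; W(iii) = (213)(18.9 − 47.3) = -6049 J.
W_net = 13944 − 6049 = 7895 J (the clockwise enclosed area).

W_net ≈ 7900 J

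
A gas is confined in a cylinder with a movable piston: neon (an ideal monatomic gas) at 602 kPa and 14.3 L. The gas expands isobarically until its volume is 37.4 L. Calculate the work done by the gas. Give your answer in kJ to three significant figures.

W ≈ 13.9 kJ

Isobaric: W = P ΔV.
W = (602 kPa)(37.4 − 14.3 L) = (602)(23.1) = 13906 J.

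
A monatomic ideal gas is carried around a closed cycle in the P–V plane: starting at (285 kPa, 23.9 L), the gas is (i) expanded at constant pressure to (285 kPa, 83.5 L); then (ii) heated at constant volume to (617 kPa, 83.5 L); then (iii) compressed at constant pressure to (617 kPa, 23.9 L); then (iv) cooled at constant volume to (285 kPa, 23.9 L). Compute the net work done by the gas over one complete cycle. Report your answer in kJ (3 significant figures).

W_net ≈ -19.8 kJ

Constant-volume legs do no work.
W(i) = (285)(83.5 − 23.9) = 16986 J; W(iii) = (617)(23.9 − 83.5) = -36773 J.
W_net = 16986 − 36773 = -19787 J (the counter-clockwise enclosed area).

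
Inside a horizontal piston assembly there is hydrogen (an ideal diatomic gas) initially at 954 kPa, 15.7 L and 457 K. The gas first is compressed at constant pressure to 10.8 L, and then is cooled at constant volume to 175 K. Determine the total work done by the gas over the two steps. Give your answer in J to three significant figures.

W_total ≈ -4670 J

Step 1 (isobaric): W = PΔV = (954 kPa)(10.8 − 15.7 L) = -4675 J.
Step 2 (isochoric): W = 0 (constant volume).
W_total = -4675 + 0 = -4675 J.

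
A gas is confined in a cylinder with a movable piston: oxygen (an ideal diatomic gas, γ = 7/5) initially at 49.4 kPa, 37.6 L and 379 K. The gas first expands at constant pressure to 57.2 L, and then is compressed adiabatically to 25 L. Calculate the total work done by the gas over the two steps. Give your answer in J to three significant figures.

Step 1 (isobaric): W = PΔV = (49.4 kPa)(57.2 − 37.6 L) = 968.2 J.
After step 1: P = 49.4 kPa, V = 57.2 L, T = 576.6 K.
Step 2 (adiabatic): W = (P₁V₁ − P₂V₂)/(γ−1) = (2826 − 3935)/0.4 = -2772 J.
W_total = 968.2 − 2772 = -1804 J.

W_total ≈ -1800 J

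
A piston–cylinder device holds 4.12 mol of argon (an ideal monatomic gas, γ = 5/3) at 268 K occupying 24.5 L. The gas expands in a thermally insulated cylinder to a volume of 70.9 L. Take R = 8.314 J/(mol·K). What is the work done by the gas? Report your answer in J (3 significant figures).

W ≈ 6990 J

Adiabatic: TV^(γ−1) = const with γ = 5/3.
T₂ = T₁ (V₁/V₂)^(γ−1) = 268 × (24.5/70.9)^0.667 = 268 × 0.4924 = 132 K.
W_by = nCᵥ(T₁ − T₂) = (4.12)(12.47)(268 − 132) = 6989 J.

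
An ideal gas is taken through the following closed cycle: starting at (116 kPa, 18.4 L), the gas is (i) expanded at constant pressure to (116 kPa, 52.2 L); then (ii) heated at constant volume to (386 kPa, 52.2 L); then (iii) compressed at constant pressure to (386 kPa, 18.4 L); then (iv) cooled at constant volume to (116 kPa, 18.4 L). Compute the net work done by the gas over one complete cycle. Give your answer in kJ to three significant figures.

Constant-volume legs do no work.
W(i) = (116)(52.2 − 18.4) = 3921 J; W(iii) = (386)(18.4 − 52.2) = -13047 J.
W_net = 3921 − 13047 = -9126 J (the counter-clockwise enclosed area).

W_net ≈ -9.13 kJ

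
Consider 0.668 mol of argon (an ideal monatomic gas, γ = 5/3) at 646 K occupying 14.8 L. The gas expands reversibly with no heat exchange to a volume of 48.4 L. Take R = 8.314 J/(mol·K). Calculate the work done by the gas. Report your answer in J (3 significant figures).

Adiabatic: TV^(γ−1) = const with γ = 5/3.
T₂ = T₁ (V₁/V₂)^(γ−1) = 646 × (14.8/48.4)^0.667 = 646 × 0.4539 = 293.2 K.
W_by = nCᵥ(T₁ − T₂) = (0.668)(12.47)(646 − 293.2) = 2939 J.

W ≈ 2940 J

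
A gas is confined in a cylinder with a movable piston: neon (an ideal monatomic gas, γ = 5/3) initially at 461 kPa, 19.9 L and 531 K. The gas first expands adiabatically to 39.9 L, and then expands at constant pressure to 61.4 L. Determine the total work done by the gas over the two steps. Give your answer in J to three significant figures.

Step 1 (adiabatic): W = (P₁V₁ − P₂V₂)/(γ−1) = (9174 − 5770)/0.667 = 5107 J.
After step 1: P = 144.6 kPa, V = 39.9 L, T = 333.9 K.
Step 2 (isobaric): W = PΔV = (144.6 kPa)(61.4 − 39.9 L) = 3109 J.
W_total = 5107 + 3109 = 8215 J.

W_total ≈ 8220 J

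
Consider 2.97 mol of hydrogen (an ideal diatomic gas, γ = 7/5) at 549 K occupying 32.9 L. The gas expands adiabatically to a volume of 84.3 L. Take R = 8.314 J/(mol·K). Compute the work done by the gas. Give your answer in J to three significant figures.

Adiabatic: TV^(γ−1) = const with γ = 7/5.
T₂ = T₁ (V₁/V₂)^(γ−1) = 549 × (32.9/84.3)^0.4 = 549 × 0.6864 = 376.8 K.
W_by = nCᵥ(T₁ − T₂) = (2.97)(20.79)(549 − 376.8) = 10630 J.

W ≈ 10600 J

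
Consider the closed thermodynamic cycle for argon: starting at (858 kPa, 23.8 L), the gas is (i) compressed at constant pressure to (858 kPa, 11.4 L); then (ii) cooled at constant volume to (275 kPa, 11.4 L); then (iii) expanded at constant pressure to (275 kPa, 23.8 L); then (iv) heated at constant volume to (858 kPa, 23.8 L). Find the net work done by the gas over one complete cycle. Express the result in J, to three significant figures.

Constant-volume legs do no work.
W(i) = (858)(11.4 − 23.8) = -10639 J; W(iii) = (275)(23.8 − 11.4) = 3410 J.
W_net = -10639 + 3410 = -7229 J (the counter-clockwise enclosed area).

W_net ≈ -7230 J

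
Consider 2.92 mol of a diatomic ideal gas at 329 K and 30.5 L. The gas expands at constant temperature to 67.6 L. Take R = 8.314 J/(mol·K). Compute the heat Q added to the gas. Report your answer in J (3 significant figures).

Q ≈ 6360 J

Isothermal ⇒ ΔU = 0, so Q = W = nRT ln(V₂/V₁).
Q = (2.92)(8.314)(329) ln(67.6/30.5) = 7987 × 0.7959 = 6357 J.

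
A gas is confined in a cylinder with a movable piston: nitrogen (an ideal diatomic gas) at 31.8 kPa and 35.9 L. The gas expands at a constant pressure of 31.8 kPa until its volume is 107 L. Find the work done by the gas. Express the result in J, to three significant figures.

Isobaric: W = P ΔV.
W = (31.8 kPa)(107 − 35.9 L) = (31.8)(71.1) = 2261 J.

W ≈ 2260 J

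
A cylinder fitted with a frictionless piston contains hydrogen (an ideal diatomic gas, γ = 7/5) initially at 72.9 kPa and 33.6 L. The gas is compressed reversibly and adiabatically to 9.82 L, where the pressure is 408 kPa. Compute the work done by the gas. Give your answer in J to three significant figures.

W ≈ -3890 J

Adiabatic: W = (P₁V₁ − P₂V₂)/(γ − 1) with γ = 7/5.
P₁V₁ = 2449 J, P₂V₂ = 4007 J.
W = (2449 − 4007) / 0.4 = -3893 J.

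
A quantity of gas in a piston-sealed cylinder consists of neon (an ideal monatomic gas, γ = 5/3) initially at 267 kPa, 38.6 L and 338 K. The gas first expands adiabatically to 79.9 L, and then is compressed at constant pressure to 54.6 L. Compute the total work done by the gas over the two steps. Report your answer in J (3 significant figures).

W_total ≈ 3930 J

Step 1 (adiabatic): W = (P₁V₁ − P₂V₂)/(γ−1) = (10306 − 6345)/0.667 = 5941 J.
After step 1: P = 79.42 kPa, V = 79.9 L, T = 208.1 K.
Step 2 (isobaric): W = PΔV = (79.42 kPa)(54.6 − 79.9 L) = -2009 J.
W_total = 5941 − 2009 = 3932 J.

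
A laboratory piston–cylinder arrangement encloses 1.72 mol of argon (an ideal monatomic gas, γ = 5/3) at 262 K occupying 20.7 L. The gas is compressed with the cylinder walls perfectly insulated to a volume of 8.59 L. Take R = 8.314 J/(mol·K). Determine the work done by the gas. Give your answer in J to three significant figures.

W ≈ -4480 J

Adiabatic: TV^(γ−1) = const with γ = 5/3.
T₂ = T₁ (V₁/V₂)^(γ−1) = 262 × (20.7/8.59)^0.667 = 262 × 1.797 = 470.9 K.
W_by = nCᵥ(T₁ − T₂) = (1.72)(12.47)(262 − 470.9) = -4481 J.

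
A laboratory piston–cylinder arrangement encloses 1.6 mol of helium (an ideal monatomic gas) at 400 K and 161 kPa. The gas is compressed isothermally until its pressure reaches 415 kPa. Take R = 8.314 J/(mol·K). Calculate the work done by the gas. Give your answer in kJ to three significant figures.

Isothermal process: W = nRT ln(V₂/V₁) = nRT ln(P₁/P₂).
W = (1.6)(8.314)(400) × ln(161/415)
  = 5321 × ln(0.388) = 5321 × -0.9469
W_by_gas = -5038 J.

W ≈ -5.04 kJ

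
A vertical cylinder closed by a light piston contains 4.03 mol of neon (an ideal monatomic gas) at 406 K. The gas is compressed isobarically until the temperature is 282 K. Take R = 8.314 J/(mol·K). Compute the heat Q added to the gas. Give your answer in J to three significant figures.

Q ≈ -10400 J

Isobaric: W = nRΔT = (4.03)(8.314)(-124) = -4155 J.
ΔU = nCᵥΔT with Cᵥ = 3R/2: ΔU = (4.03)(12.47)(-124) = -6232 J.
Q = ΔU + W = -6232 − 4155 = -10387 J.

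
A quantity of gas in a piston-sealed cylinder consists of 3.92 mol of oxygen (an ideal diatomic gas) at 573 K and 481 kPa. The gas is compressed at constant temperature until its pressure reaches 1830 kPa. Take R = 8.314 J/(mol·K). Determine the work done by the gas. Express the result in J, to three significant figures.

W ≈ -25000 J

Isothermal process: W = nRT ln(V₂/V₁) = nRT ln(P₁/P₂).
W = (3.92)(8.314)(573) × ln(481/1830)
  = 18675 × ln(0.2628) = 18675 × -1.336
W_by_gas = -24953 J.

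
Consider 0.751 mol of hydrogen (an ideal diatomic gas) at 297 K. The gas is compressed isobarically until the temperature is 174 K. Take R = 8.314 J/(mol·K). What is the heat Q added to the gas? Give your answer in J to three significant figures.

Isobaric: W = nRΔT = (0.751)(8.314)(-123) = -768 J.
ΔU = nCᵥΔT with Cᵥ = 5R/2: ΔU = (0.751)(20.79)(-123) = -1920 J.
Q = ΔU + W = -1920 − 768 = -2688 J.

Q ≈ -2690 J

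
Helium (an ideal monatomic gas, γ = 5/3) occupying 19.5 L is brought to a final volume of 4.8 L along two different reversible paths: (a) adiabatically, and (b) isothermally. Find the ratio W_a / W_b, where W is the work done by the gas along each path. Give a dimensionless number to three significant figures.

W_a / W_b ≈ 1.65

Path (a) adiabatic: W = P₁V₁(1 − (V₁/V₂)^(γ−1))/(γ−1) → W_a/(P₁V₁) = -2.319.
Path (b) isothermal: W = P₁V₁ ln(V₂/V₁) → W_b/(P₁V₁) = -1.402.
W_a / W_b = -2.319 / -1.402 = 1.654.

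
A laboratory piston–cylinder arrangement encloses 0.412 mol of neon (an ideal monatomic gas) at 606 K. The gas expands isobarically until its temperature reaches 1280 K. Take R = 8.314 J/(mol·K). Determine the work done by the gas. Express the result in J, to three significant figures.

Isobaric: W = P ΔV = nR ΔT.
W = (0.412)(8.314)(1280 − 606) = 2309 J.

W ≈ 2310 J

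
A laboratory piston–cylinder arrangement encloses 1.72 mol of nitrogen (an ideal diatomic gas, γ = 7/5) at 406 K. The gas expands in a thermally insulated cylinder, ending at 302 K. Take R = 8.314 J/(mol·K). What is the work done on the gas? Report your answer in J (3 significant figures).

W ≈ -3720 J

Adiabatic ⇒ Q = 0, so W_by = −ΔU = nCᵥ(T₁ − T₂).
Cᵥ = 5R/2 = 20.79 J/(mol·K).
W = (1.72)(20.79)(406 − 302) = 3718 J.
Work on gas = −W_by = -3718 J.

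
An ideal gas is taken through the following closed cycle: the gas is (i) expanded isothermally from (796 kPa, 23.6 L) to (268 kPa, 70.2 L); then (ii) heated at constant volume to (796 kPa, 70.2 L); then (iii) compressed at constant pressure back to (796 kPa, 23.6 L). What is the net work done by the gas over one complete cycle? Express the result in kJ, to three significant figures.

Leg (i): W = PᵢVᵢ ln(V_f/Vᵢ) = (18786) ln(70.2/23.6) = 20478 J.
Leg (ii): W = 0.
Leg (iii): W = PΔV = (796)(23.6 − 70.2) = -37094 J.
W_net = 20478 − 37094 = -16615 J.

W_net ≈ -16.6 kJ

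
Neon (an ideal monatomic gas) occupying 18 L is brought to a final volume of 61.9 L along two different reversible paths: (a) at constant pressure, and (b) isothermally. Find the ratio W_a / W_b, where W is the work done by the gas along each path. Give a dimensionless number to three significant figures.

Path (a) isobaric: W = P₁(V₂ − V₁) → W_a/(P₁V₁) = 2.439.
Path (b) isothermal: W = P₁V₁ ln(V₂/V₁) → W_b/(P₁V₁) = 1.235.
W_a / W_b = 2.439 / 1.235 = 1.975.

W_a / W_b ≈ 1.97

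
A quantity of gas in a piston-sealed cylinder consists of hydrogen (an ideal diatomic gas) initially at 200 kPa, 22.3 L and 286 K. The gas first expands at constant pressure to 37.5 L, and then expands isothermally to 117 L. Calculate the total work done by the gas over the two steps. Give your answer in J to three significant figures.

Step 1 (isobaric): W = PΔV = (200 kPa)(37.5 − 22.3 L) = 3040 J.
After step 1: P = 200 kPa, V = 37.5 L, T = 480.9 K.
Step 2 (isothermal): W = P₁V₁ ln(V₂/V₁) = (7500) ln(117/37.5) = 8534 J.
W_total = 3040 + 8534 = 11574 J.

W_total ≈ 11600 J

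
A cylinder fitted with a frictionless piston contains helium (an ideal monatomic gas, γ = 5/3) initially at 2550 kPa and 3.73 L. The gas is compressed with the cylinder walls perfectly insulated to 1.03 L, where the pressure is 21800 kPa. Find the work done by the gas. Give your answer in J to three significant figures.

Adiabatic: W = (P₁V₁ − P₂V₂)/(γ − 1) with γ = 5/3.
P₁V₁ = 9512 J, P₂V₂ = 22454 J.
W = (9512 − 22454) / 0.6667 = -19414 J.

W ≈ -19400 J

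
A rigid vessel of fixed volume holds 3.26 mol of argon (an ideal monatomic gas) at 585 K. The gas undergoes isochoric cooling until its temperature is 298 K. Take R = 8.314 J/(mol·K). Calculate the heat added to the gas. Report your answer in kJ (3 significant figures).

Q ≈ -11.7 kJ

Constant volume ⇒ W = 0, so Q = ΔU = nCᵥΔT with Cᵥ = 3R/2 = 12.47 J/(mol·K).
ΔU = (3.26)(12.47)(298 − 585) = -11668 J.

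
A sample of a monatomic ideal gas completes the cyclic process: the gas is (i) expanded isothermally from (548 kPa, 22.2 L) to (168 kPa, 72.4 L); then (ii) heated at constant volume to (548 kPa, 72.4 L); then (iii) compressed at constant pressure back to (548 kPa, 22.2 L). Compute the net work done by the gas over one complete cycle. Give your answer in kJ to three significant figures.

W_net ≈ -13.1 kJ

Leg (i): W = PᵢVᵢ ln(V_f/Vᵢ) = (12166) ln(72.4/22.2) = 14381 J.
Leg (ii): W = 0.
Leg (iii): W = PΔV = (548)(22.2 − 72.4) = -27510 J.
W_net = 14381 − 27510 = -13128 J.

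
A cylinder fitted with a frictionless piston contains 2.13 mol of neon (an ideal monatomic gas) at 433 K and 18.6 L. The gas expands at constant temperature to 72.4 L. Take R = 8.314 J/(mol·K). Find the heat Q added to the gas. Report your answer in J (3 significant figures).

Q ≈ 10400 J

Isothermal ⇒ ΔU = 0, so Q = W = nRT ln(V₂/V₁).
Q = (2.13)(8.314)(433) ln(72.4/18.6) = 7668 × 1.359 = 10421 J.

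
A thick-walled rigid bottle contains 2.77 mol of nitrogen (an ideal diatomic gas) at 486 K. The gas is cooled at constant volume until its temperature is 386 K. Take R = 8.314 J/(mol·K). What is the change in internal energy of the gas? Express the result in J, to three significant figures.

ΔU ≈ -5760 J

Constant volume ⇒ W = 0, so Q = ΔU = nCᵥΔT with Cᵥ = 5R/2 = 20.79 J/(mol·K).
ΔU = (2.77)(20.79)(386 − 486) = -5757 J.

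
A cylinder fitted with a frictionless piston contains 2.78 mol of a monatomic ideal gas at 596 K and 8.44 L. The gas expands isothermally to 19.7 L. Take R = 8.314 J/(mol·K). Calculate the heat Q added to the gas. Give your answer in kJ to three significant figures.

Isothermal ⇒ ΔU = 0, so Q = W = nRT ln(V₂/V₁).
Q = (2.78)(8.314)(596) ln(19.7/8.44) = 13775 × 0.8476 = 11676 J.

Q ≈ 11.7 kJ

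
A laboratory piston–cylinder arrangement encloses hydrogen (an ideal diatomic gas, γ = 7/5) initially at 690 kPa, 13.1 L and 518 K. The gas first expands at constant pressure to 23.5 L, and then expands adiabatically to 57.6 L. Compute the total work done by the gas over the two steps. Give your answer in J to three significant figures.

W_total ≈ 19400 J

Step 1 (isobaric): W = PΔV = (690 kPa)(23.5 − 13.1 L) = 7176 J.
After step 1: P = 690 kPa, V = 23.5 L, T = 929.2 K.
Step 2 (adiabatic): W = (P₁V₁ − P₂V₂)/(γ−1) = (16215 − 11329)/0.4 = 12216 J.
W_total = 7176 + 12216 = 19392 J.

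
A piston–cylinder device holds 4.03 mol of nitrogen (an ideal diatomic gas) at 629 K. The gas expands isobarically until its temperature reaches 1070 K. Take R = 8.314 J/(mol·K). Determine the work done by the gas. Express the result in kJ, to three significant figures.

W ≈ 14.8 kJ

Isobaric: W = P ΔV = nR ΔT.
W = (4.03)(8.314)(1070 − 629) = 14776 J.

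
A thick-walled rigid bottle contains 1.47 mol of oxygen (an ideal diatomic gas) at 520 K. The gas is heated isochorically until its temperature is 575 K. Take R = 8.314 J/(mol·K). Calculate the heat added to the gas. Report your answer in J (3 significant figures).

Constant volume ⇒ W = 0, so Q = ΔU = nCᵥΔT with Cᵥ = 5R/2 = 20.79 J/(mol·K).
ΔU = (1.47)(20.79)(575 − 520) = 1680 J.

Q ≈ 1680 J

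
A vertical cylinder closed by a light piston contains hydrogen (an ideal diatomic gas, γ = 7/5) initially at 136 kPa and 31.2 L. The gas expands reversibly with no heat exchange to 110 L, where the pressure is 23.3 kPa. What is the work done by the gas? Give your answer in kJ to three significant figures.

W ≈ 4.20 kJ

Adiabatic: W = (P₁V₁ − P₂V₂)/(γ − 1) with γ = 7/5.
P₁V₁ = 4243 J, P₂V₂ = 2563 J.
W = (4243 − 2563) / 0.4 = 4201 J.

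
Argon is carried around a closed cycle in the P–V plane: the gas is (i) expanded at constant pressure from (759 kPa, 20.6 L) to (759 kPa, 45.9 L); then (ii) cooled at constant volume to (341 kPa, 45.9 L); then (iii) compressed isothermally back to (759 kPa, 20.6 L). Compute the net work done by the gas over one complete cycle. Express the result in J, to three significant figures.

W_net ≈ 6660 J

Leg (i): W = PΔV = (759)(45.9 − 20.6) = 19203 J.
Leg (ii): W = 0.
Leg (iii): W = PᵢVᵢ ln(V_f/Vᵢ) = (15652) ln(20.6/45.9) = -12540 J.
W_net = 19203 − 12540 = 6663 J.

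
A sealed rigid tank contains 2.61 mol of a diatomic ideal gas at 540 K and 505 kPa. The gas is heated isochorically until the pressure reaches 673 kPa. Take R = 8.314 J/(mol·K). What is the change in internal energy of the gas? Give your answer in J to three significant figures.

Constant volume ⇒ W = 0, so Q = ΔU = nCᵥΔT with Cᵥ = 5R/2 = 20.79 J/(mol·K).
At constant V, T₂/T₁ = P₂/P₁ ⇒ ΔT = T₁(P₂/P₁ − 1) = 540·(673/505 − 1) = 179.6 K.
ΔU = (2.61)(20.79)(179.6) = 9745 J.

ΔU ≈ 9750 J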